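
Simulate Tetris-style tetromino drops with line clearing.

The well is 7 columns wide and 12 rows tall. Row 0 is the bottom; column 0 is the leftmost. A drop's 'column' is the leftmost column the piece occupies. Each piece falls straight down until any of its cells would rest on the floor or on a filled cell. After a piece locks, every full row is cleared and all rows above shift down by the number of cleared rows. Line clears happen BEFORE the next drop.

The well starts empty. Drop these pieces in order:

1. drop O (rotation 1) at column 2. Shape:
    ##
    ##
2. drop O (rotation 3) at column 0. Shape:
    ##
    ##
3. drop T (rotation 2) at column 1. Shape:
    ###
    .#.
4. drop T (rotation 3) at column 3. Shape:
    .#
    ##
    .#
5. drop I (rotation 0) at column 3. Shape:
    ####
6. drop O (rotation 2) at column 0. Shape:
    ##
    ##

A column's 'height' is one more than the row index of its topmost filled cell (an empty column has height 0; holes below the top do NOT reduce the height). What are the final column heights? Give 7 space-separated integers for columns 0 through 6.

Drop 1: O rot1 at col 2 lands with bottom-row=0; cleared 0 line(s) (total 0); column heights now [0 0 2 2 0 0 0], max=2
Drop 2: O rot3 at col 0 lands with bottom-row=0; cleared 0 line(s) (total 0); column heights now [2 2 2 2 0 0 0], max=2
Drop 3: T rot2 at col 1 lands with bottom-row=2; cleared 0 line(s) (total 0); column heights now [2 4 4 4 0 0 0], max=4
Drop 4: T rot3 at col 3 lands with bottom-row=3; cleared 0 line(s) (total 0); column heights now [2 4 4 5 6 0 0], max=6
Drop 5: I rot0 at col 3 lands with bottom-row=6; cleared 0 line(s) (total 0); column heights now [2 4 4 7 7 7 7], max=7
Drop 6: O rot2 at col 0 lands with bottom-row=4; cleared 0 line(s) (total 0); column heights now [6 6 4 7 7 7 7], max=7

Answer: 6 6 4 7 7 7 7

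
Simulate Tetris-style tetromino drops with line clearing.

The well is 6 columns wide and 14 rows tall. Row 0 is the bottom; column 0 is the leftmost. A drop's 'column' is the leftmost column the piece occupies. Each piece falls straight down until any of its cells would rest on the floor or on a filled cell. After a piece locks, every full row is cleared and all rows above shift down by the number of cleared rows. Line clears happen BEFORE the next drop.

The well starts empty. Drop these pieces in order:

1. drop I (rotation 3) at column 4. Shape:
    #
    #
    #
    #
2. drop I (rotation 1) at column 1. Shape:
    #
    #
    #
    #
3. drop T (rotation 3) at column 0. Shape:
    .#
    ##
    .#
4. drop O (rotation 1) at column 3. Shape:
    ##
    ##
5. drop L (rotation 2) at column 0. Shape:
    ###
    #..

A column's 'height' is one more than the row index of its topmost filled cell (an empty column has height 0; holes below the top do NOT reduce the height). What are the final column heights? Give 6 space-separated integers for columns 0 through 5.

Answer: 8 8 8 6 6 0

Derivation:
Drop 1: I rot3 at col 4 lands with bottom-row=0; cleared 0 line(s) (total 0); column heights now [0 0 0 0 4 0], max=4
Drop 2: I rot1 at col 1 lands with bottom-row=0; cleared 0 line(s) (total 0); column heights now [0 4 0 0 4 0], max=4
Drop 3: T rot3 at col 0 lands with bottom-row=4; cleared 0 line(s) (total 0); column heights now [6 7 0 0 4 0], max=7
Drop 4: O rot1 at col 3 lands with bottom-row=4; cleared 0 line(s) (total 0); column heights now [6 7 0 6 6 0], max=7
Drop 5: L rot2 at col 0 lands with bottom-row=6; cleared 0 line(s) (total 0); column heights now [8 8 8 6 6 0], max=8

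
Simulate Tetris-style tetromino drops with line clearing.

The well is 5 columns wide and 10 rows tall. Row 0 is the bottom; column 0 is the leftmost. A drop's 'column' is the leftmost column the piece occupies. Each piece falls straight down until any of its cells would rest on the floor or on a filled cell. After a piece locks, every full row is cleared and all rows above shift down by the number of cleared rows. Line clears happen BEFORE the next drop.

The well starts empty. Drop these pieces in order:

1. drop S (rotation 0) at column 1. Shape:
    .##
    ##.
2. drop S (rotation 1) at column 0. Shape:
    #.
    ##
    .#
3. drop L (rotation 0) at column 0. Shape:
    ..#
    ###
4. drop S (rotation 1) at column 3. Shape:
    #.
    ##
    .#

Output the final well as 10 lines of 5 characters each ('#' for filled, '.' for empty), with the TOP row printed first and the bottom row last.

Drop 1: S rot0 at col 1 lands with bottom-row=0; cleared 0 line(s) (total 0); column heights now [0 1 2 2 0], max=2
Drop 2: S rot1 at col 0 lands with bottom-row=1; cleared 0 line(s) (total 0); column heights now [4 3 2 2 0], max=4
Drop 3: L rot0 at col 0 lands with bottom-row=4; cleared 0 line(s) (total 0); column heights now [5 5 6 2 0], max=6
Drop 4: S rot1 at col 3 lands with bottom-row=1; cleared 0 line(s) (total 0); column heights now [5 5 6 4 3], max=6

Answer: .....
.....
.....
.....
..#..
###..
#..#.
##.##
.####
.##..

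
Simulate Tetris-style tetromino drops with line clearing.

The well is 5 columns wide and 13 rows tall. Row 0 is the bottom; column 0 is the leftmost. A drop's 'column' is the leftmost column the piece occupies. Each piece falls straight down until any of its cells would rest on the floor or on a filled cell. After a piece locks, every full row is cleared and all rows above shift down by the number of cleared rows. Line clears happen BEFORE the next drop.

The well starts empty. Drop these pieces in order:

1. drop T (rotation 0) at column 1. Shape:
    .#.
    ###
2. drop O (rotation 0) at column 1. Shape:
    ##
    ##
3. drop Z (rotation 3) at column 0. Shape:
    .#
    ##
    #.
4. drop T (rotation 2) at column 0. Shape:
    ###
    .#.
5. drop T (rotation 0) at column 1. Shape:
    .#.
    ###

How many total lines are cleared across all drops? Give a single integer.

Answer: 0

Derivation:
Drop 1: T rot0 at col 1 lands with bottom-row=0; cleared 0 line(s) (total 0); column heights now [0 1 2 1 0], max=2
Drop 2: O rot0 at col 1 lands with bottom-row=2; cleared 0 line(s) (total 0); column heights now [0 4 4 1 0], max=4
Drop 3: Z rot3 at col 0 lands with bottom-row=3; cleared 0 line(s) (total 0); column heights now [5 6 4 1 0], max=6
Drop 4: T rot2 at col 0 lands with bottom-row=6; cleared 0 line(s) (total 0); column heights now [8 8 8 1 0], max=8
Drop 5: T rot0 at col 1 lands with bottom-row=8; cleared 0 line(s) (total 0); column heights now [8 9 10 9 0], max=10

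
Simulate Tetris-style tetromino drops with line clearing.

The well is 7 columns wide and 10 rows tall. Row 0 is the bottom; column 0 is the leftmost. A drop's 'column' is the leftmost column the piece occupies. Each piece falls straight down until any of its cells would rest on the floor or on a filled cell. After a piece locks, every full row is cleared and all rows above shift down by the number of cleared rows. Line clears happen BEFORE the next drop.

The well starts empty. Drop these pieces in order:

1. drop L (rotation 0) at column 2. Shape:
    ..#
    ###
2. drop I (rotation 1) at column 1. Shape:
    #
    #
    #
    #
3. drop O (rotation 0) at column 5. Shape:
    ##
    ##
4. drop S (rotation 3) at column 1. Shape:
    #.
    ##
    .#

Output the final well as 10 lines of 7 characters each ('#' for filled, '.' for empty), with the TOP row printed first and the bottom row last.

Answer: .......
.......
.......
.......
.#.....
.##....
.##....
.#.....
.#..###
.######

Derivation:
Drop 1: L rot0 at col 2 lands with bottom-row=0; cleared 0 line(s) (total 0); column heights now [0 0 1 1 2 0 0], max=2
Drop 2: I rot1 at col 1 lands with bottom-row=0; cleared 0 line(s) (total 0); column heights now [0 4 1 1 2 0 0], max=4
Drop 3: O rot0 at col 5 lands with bottom-row=0; cleared 0 line(s) (total 0); column heights now [0 4 1 1 2 2 2], max=4
Drop 4: S rot3 at col 1 lands with bottom-row=3; cleared 0 line(s) (total 0); column heights now [0 6 5 1 2 2 2], max=6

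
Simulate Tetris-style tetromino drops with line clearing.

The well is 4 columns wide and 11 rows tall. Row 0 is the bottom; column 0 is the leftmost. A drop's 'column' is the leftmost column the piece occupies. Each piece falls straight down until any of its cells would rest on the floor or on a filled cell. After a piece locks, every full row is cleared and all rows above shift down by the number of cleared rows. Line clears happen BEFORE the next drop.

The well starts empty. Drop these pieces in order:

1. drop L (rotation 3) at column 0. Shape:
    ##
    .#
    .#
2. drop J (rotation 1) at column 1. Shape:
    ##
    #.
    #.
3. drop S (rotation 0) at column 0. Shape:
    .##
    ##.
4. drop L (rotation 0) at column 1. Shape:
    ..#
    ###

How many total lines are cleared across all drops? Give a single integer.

Drop 1: L rot3 at col 0 lands with bottom-row=0; cleared 0 line(s) (total 0); column heights now [3 3 0 0], max=3
Drop 2: J rot1 at col 1 lands with bottom-row=3; cleared 0 line(s) (total 0); column heights now [3 6 6 0], max=6
Drop 3: S rot0 at col 0 lands with bottom-row=6; cleared 0 line(s) (total 0); column heights now [7 8 8 0], max=8
Drop 4: L rot0 at col 1 lands with bottom-row=8; cleared 0 line(s) (total 0); column heights now [7 9 9 10], max=10

Answer: 0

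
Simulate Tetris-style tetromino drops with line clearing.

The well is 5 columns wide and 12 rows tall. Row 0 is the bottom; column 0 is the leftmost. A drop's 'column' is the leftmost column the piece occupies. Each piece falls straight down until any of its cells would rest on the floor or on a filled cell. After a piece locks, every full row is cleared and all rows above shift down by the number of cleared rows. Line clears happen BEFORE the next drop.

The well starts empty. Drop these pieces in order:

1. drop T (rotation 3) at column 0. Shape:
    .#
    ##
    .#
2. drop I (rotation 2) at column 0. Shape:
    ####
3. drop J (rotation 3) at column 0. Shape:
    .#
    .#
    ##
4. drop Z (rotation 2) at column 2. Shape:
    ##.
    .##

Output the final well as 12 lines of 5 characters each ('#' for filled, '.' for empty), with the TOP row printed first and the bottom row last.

Answer: .....
.....
.....
.....
.....
.#...
.###.
##.##
####.
.#...
##...
.#...

Derivation:
Drop 1: T rot3 at col 0 lands with bottom-row=0; cleared 0 line(s) (total 0); column heights now [2 3 0 0 0], max=3
Drop 2: I rot2 at col 0 lands with bottom-row=3; cleared 0 line(s) (total 0); column heights now [4 4 4 4 0], max=4
Drop 3: J rot3 at col 0 lands with bottom-row=4; cleared 0 line(s) (total 0); column heights now [5 7 4 4 0], max=7
Drop 4: Z rot2 at col 2 lands with bottom-row=4; cleared 0 line(s) (total 0); column heights now [5 7 6 6 5], max=7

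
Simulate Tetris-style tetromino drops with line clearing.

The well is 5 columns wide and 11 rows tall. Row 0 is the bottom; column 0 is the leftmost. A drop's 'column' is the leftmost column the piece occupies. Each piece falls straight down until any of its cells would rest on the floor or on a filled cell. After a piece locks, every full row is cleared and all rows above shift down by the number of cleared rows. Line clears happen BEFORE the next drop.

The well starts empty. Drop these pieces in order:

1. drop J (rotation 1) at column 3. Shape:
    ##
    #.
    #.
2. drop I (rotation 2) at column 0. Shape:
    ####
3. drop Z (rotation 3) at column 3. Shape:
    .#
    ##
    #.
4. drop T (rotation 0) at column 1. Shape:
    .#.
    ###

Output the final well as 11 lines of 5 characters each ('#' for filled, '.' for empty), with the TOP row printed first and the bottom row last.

Answer: .....
.....
.....
..#..
.####
...##
...#.
####.
...##
...#.
...#.

Derivation:
Drop 1: J rot1 at col 3 lands with bottom-row=0; cleared 0 line(s) (total 0); column heights now [0 0 0 3 3], max=3
Drop 2: I rot2 at col 0 lands with bottom-row=3; cleared 0 line(s) (total 0); column heights now [4 4 4 4 3], max=4
Drop 3: Z rot3 at col 3 lands with bottom-row=4; cleared 0 line(s) (total 0); column heights now [4 4 4 6 7], max=7
Drop 4: T rot0 at col 1 lands with bottom-row=6; cleared 0 line(s) (total 0); column heights now [4 7 8 7 7], max=8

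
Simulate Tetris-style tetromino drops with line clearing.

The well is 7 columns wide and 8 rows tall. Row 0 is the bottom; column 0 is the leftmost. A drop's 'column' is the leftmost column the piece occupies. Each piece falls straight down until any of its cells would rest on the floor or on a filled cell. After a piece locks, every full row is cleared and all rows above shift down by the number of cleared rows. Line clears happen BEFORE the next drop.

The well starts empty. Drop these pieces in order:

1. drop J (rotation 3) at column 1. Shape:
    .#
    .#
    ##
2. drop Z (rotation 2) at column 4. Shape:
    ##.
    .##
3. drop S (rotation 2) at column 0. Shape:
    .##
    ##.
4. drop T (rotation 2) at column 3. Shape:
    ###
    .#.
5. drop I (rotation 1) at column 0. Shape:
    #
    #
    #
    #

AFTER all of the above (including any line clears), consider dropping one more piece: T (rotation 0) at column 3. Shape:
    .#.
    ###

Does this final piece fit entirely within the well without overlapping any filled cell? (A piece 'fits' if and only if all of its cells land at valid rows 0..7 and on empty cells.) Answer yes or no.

Answer: yes

Derivation:
Drop 1: J rot3 at col 1 lands with bottom-row=0; cleared 0 line(s) (total 0); column heights now [0 1 3 0 0 0 0], max=3
Drop 2: Z rot2 at col 4 lands with bottom-row=0; cleared 0 line(s) (total 0); column heights now [0 1 3 0 2 2 1], max=3
Drop 3: S rot2 at col 0 lands with bottom-row=2; cleared 0 line(s) (total 0); column heights now [3 4 4 0 2 2 1], max=4
Drop 4: T rot2 at col 3 lands with bottom-row=2; cleared 0 line(s) (total 0); column heights now [3 4 4 4 4 4 1], max=4
Drop 5: I rot1 at col 0 lands with bottom-row=3; cleared 0 line(s) (total 0); column heights now [7 4 4 4 4 4 1], max=7
Test piece T rot0 at col 3 (width 3): heights before test = [7 4 4 4 4 4 1]; fits = True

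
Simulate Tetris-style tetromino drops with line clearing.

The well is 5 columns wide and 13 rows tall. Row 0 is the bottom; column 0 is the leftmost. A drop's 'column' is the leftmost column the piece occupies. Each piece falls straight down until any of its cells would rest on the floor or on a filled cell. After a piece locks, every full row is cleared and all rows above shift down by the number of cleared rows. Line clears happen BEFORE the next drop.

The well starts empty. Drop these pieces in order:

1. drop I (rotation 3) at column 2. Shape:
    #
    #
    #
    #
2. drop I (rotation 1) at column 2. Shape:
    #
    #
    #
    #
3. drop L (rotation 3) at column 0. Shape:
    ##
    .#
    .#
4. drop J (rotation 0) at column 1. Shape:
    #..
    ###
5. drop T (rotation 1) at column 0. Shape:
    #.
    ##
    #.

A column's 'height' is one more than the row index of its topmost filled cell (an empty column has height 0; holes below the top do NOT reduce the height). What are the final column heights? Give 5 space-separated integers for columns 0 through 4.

Answer: 12 11 9 9 0

Derivation:
Drop 1: I rot3 at col 2 lands with bottom-row=0; cleared 0 line(s) (total 0); column heights now [0 0 4 0 0], max=4
Drop 2: I rot1 at col 2 lands with bottom-row=4; cleared 0 line(s) (total 0); column heights now [0 0 8 0 0], max=8
Drop 3: L rot3 at col 0 lands with bottom-row=0; cleared 0 line(s) (total 0); column heights now [3 3 8 0 0], max=8
Drop 4: J rot0 at col 1 lands with bottom-row=8; cleared 0 line(s) (total 0); column heights now [3 10 9 9 0], max=10
Drop 5: T rot1 at col 0 lands with bottom-row=9; cleared 0 line(s) (total 0); column heights now [12 11 9 9 0], max=12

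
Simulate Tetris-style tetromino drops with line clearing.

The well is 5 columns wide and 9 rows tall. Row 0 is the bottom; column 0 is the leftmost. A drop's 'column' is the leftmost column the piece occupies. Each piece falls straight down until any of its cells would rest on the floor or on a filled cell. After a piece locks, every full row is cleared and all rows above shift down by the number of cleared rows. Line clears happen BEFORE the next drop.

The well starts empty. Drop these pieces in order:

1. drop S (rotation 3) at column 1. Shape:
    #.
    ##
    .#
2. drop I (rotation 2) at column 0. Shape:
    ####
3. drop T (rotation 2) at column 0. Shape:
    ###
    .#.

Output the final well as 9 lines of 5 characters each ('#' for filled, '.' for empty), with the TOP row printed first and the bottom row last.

Drop 1: S rot3 at col 1 lands with bottom-row=0; cleared 0 line(s) (total 0); column heights now [0 3 2 0 0], max=3
Drop 2: I rot2 at col 0 lands with bottom-row=3; cleared 0 line(s) (total 0); column heights now [4 4 4 4 0], max=4
Drop 3: T rot2 at col 0 lands with bottom-row=4; cleared 0 line(s) (total 0); column heights now [6 6 6 4 0], max=6

Answer: .....
.....
.....
###..
.#...
####.
.#...
.##..
..#..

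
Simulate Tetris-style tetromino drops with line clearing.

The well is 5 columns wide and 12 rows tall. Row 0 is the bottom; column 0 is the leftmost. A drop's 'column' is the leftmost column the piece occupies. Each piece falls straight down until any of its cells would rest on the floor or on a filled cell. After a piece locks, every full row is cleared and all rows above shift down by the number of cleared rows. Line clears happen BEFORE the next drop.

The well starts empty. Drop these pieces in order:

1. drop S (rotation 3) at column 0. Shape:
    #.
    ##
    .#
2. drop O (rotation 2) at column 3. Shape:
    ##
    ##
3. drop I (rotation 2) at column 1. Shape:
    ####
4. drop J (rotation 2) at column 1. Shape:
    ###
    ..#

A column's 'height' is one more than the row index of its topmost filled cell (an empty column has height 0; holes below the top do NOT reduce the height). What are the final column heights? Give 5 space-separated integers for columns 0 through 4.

Drop 1: S rot3 at col 0 lands with bottom-row=0; cleared 0 line(s) (total 0); column heights now [3 2 0 0 0], max=3
Drop 2: O rot2 at col 3 lands with bottom-row=0; cleared 0 line(s) (total 0); column heights now [3 2 0 2 2], max=3
Drop 3: I rot2 at col 1 lands with bottom-row=2; cleared 1 line(s) (total 1); column heights now [2 2 0 2 2], max=2
Drop 4: J rot2 at col 1 lands with bottom-row=2; cleared 0 line(s) (total 1); column heights now [2 4 4 4 2], max=4

Answer: 2 4 4 4 2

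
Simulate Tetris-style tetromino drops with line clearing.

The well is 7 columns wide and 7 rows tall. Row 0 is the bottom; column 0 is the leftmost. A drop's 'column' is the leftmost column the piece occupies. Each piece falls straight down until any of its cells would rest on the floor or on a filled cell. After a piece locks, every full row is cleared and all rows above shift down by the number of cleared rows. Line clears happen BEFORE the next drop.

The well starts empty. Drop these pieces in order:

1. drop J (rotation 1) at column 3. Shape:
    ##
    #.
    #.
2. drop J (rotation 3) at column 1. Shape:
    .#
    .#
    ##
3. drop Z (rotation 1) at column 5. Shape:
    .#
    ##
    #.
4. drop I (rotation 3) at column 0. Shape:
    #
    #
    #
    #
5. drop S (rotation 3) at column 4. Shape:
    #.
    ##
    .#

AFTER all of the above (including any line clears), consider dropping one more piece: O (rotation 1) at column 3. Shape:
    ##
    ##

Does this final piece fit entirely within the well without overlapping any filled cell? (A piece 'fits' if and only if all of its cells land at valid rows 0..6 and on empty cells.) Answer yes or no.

Drop 1: J rot1 at col 3 lands with bottom-row=0; cleared 0 line(s) (total 0); column heights now [0 0 0 3 3 0 0], max=3
Drop 2: J rot3 at col 1 lands with bottom-row=0; cleared 0 line(s) (total 0); column heights now [0 1 3 3 3 0 0], max=3
Drop 3: Z rot1 at col 5 lands with bottom-row=0; cleared 0 line(s) (total 0); column heights now [0 1 3 3 3 2 3], max=3
Drop 4: I rot3 at col 0 lands with bottom-row=0; cleared 0 line(s) (total 0); column heights now [4 1 3 3 3 2 3], max=4
Drop 5: S rot3 at col 4 lands with bottom-row=2; cleared 0 line(s) (total 0); column heights now [4 1 3 3 5 4 3], max=5
Test piece O rot1 at col 3 (width 2): heights before test = [4 1 3 3 5 4 3]; fits = True

Answer: yes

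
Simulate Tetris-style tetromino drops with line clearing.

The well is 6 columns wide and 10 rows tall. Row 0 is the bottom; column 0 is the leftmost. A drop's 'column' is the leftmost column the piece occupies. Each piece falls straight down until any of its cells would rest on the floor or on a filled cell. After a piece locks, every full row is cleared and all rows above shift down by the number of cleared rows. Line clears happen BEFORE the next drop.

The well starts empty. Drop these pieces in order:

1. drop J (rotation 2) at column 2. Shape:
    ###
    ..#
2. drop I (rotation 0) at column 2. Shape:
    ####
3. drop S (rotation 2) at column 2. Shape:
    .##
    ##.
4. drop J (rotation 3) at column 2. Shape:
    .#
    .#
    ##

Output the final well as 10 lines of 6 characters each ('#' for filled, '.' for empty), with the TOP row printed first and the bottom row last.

Answer: ......
......
...#..
...#..
..##..
...##.
..##..
..####
..###.
....#.

Derivation:
Drop 1: J rot2 at col 2 lands with bottom-row=0; cleared 0 line(s) (total 0); column heights now [0 0 2 2 2 0], max=2
Drop 2: I rot0 at col 2 lands with bottom-row=2; cleared 0 line(s) (total 0); column heights now [0 0 3 3 3 3], max=3
Drop 3: S rot2 at col 2 lands with bottom-row=3; cleared 0 line(s) (total 0); column heights now [0 0 4 5 5 3], max=5
Drop 4: J rot3 at col 2 lands with bottom-row=5; cleared 0 line(s) (total 0); column heights now [0 0 6 8 5 3], max=8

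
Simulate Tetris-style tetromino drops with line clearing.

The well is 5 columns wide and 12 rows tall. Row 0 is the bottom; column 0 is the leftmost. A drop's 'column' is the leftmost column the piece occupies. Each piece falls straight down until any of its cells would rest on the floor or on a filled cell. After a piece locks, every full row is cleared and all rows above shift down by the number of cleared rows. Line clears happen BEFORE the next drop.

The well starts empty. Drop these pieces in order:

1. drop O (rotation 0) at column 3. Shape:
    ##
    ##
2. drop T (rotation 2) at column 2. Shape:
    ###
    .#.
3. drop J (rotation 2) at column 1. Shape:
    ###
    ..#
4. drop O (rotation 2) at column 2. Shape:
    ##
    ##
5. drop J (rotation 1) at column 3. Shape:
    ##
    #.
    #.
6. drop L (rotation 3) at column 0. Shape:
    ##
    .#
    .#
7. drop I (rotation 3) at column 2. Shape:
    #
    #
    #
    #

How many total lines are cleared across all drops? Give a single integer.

Answer: 0

Derivation:
Drop 1: O rot0 at col 3 lands with bottom-row=0; cleared 0 line(s) (total 0); column heights now [0 0 0 2 2], max=2
Drop 2: T rot2 at col 2 lands with bottom-row=2; cleared 0 line(s) (total 0); column heights now [0 0 4 4 4], max=4
Drop 3: J rot2 at col 1 lands with bottom-row=4; cleared 0 line(s) (total 0); column heights now [0 6 6 6 4], max=6
Drop 4: O rot2 at col 2 lands with bottom-row=6; cleared 0 line(s) (total 0); column heights now [0 6 8 8 4], max=8
Drop 5: J rot1 at col 3 lands with bottom-row=8; cleared 0 line(s) (total 0); column heights now [0 6 8 11 11], max=11
Drop 6: L rot3 at col 0 lands with bottom-row=6; cleared 0 line(s) (total 0); column heights now [9 9 8 11 11], max=11
Drop 7: I rot3 at col 2 lands with bottom-row=8; cleared 0 line(s) (total 0); column heights now [9 9 12 11 11], max=12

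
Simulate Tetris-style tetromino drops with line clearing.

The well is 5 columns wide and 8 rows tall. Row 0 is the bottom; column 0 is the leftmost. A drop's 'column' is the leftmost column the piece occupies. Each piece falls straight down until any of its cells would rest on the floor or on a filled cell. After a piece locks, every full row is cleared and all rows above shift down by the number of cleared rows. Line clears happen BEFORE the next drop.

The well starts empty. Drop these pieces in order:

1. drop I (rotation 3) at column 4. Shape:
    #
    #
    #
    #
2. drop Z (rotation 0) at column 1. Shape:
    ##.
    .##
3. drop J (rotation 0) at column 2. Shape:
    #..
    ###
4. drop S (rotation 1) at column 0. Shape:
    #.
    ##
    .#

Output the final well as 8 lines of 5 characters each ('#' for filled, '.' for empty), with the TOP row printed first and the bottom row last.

Answer: .....
.....
..#..
#.###
##..#
.#..#
.##.#
..###

Derivation:
Drop 1: I rot3 at col 4 lands with bottom-row=0; cleared 0 line(s) (total 0); column heights now [0 0 0 0 4], max=4
Drop 2: Z rot0 at col 1 lands with bottom-row=0; cleared 0 line(s) (total 0); column heights now [0 2 2 1 4], max=4
Drop 3: J rot0 at col 2 lands with bottom-row=4; cleared 0 line(s) (total 0); column heights now [0 2 6 5 5], max=6
Drop 4: S rot1 at col 0 lands with bottom-row=2; cleared 0 line(s) (total 0); column heights now [5 4 6 5 5], max=6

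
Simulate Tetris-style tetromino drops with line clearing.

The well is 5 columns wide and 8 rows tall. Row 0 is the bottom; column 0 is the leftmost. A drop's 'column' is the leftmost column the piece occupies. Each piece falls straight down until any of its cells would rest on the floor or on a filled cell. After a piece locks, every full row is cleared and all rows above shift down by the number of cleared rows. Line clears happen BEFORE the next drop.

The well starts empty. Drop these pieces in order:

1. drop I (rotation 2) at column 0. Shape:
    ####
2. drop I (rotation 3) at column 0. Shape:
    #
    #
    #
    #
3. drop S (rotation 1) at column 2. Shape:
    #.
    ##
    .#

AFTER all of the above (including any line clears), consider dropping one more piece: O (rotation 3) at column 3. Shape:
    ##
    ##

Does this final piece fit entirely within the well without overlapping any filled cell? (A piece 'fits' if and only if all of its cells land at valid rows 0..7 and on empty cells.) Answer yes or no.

Answer: yes

Derivation:
Drop 1: I rot2 at col 0 lands with bottom-row=0; cleared 0 line(s) (total 0); column heights now [1 1 1 1 0], max=1
Drop 2: I rot3 at col 0 lands with bottom-row=1; cleared 0 line(s) (total 0); column heights now [5 1 1 1 0], max=5
Drop 3: S rot1 at col 2 lands with bottom-row=1; cleared 0 line(s) (total 0); column heights now [5 1 4 3 0], max=5
Test piece O rot3 at col 3 (width 2): heights before test = [5 1 4 3 0]; fits = True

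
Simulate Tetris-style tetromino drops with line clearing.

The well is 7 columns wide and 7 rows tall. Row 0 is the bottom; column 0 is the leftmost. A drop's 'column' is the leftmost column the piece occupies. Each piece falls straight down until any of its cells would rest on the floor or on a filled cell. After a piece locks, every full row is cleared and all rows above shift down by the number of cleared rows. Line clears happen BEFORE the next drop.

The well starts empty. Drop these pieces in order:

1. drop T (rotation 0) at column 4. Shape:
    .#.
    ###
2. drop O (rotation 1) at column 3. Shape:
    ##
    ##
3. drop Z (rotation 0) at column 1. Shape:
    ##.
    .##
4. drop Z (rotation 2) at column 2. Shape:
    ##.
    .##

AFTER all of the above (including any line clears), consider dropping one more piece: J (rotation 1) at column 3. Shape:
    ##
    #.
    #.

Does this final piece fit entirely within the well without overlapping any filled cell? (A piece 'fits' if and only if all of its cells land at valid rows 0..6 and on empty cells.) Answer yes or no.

Answer: no

Derivation:
Drop 1: T rot0 at col 4 lands with bottom-row=0; cleared 0 line(s) (total 0); column heights now [0 0 0 0 1 2 1], max=2
Drop 2: O rot1 at col 3 lands with bottom-row=1; cleared 0 line(s) (total 0); column heights now [0 0 0 3 3 2 1], max=3
Drop 3: Z rot0 at col 1 lands with bottom-row=3; cleared 0 line(s) (total 0); column heights now [0 5 5 4 3 2 1], max=5
Drop 4: Z rot2 at col 2 lands with bottom-row=4; cleared 0 line(s) (total 0); column heights now [0 5 6 6 5 2 1], max=6
Test piece J rot1 at col 3 (width 2): heights before test = [0 5 6 6 5 2 1]; fits = False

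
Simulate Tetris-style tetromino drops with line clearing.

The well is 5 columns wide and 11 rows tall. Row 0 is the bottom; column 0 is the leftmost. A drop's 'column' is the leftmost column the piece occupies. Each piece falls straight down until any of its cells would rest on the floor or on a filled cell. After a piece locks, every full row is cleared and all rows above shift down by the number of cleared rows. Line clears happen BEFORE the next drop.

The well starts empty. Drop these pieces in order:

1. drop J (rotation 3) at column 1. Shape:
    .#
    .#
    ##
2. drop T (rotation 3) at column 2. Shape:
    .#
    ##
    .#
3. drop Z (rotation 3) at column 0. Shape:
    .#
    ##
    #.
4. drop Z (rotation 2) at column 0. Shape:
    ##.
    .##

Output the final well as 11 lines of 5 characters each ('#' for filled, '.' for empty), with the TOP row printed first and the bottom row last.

Drop 1: J rot3 at col 1 lands with bottom-row=0; cleared 0 line(s) (total 0); column heights now [0 1 3 0 0], max=3
Drop 2: T rot3 at col 2 lands with bottom-row=2; cleared 0 line(s) (total 0); column heights now [0 1 4 5 0], max=5
Drop 3: Z rot3 at col 0 lands with bottom-row=0; cleared 0 line(s) (total 0); column heights now [2 3 4 5 0], max=5
Drop 4: Z rot2 at col 0 lands with bottom-row=4; cleared 0 line(s) (total 0); column heights now [6 6 5 5 0], max=6

Answer: .....
.....
.....
.....
.....
##...
.###.
..##.
.###.
###..
###..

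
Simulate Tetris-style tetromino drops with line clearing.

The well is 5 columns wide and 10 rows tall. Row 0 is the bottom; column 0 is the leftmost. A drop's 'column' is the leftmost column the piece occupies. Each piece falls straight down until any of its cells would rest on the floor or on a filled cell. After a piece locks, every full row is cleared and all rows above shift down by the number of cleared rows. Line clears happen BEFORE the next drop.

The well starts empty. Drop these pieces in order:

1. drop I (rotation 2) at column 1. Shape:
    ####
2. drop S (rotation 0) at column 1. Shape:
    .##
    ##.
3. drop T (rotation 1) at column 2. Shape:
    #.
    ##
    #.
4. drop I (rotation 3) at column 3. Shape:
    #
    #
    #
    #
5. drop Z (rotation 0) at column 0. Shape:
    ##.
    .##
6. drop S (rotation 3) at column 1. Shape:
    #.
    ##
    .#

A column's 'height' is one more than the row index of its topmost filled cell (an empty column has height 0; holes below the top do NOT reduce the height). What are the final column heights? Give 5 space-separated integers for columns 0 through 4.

Answer: 8 10 9 9 1

Derivation:
Drop 1: I rot2 at col 1 lands with bottom-row=0; cleared 0 line(s) (total 0); column heights now [0 1 1 1 1], max=1
Drop 2: S rot0 at col 1 lands with bottom-row=1; cleared 0 line(s) (total 0); column heights now [0 2 3 3 1], max=3
Drop 3: T rot1 at col 2 lands with bottom-row=3; cleared 0 line(s) (total 0); column heights now [0 2 6 5 1], max=6
Drop 4: I rot3 at col 3 lands with bottom-row=5; cleared 0 line(s) (total 0); column heights now [0 2 6 9 1], max=9
Drop 5: Z rot0 at col 0 lands with bottom-row=6; cleared 0 line(s) (total 0); column heights now [8 8 7 9 1], max=9
Drop 6: S rot3 at col 1 lands with bottom-row=7; cleared 0 line(s) (total 0); column heights now [8 10 9 9 1], max=10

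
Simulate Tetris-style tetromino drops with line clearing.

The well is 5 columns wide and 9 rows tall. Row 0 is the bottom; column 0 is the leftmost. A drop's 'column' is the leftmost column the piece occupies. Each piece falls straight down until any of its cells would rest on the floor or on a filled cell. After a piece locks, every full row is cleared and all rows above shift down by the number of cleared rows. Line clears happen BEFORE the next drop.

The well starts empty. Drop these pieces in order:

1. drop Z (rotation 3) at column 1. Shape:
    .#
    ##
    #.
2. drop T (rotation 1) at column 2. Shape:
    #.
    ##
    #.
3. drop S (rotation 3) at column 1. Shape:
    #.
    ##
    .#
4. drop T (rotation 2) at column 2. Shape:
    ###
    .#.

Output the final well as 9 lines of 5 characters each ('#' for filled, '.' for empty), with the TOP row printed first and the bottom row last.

Answer: .####
.###.
..#..
..#..
..##.
..#..
..#..
.##..
.#...

Derivation:
Drop 1: Z rot3 at col 1 lands with bottom-row=0; cleared 0 line(s) (total 0); column heights now [0 2 3 0 0], max=3
Drop 2: T rot1 at col 2 lands with bottom-row=3; cleared 0 line(s) (total 0); column heights now [0 2 6 5 0], max=6
Drop 3: S rot3 at col 1 lands with bottom-row=6; cleared 0 line(s) (total 0); column heights now [0 9 8 5 0], max=9
Drop 4: T rot2 at col 2 lands with bottom-row=7; cleared 0 line(s) (total 0); column heights now [0 9 9 9 9], max=9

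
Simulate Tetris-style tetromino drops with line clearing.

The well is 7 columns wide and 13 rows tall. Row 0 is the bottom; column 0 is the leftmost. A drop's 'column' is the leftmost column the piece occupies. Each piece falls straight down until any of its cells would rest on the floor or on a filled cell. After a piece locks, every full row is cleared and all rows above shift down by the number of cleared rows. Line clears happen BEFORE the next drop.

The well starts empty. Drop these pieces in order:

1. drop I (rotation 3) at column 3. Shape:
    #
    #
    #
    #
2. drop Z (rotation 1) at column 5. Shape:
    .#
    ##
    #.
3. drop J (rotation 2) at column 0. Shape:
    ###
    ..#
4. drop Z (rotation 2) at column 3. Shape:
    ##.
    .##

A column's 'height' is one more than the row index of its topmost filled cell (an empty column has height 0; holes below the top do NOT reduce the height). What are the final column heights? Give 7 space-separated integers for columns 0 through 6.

Answer: 2 2 2 5 5 4 3

Derivation:
Drop 1: I rot3 at col 3 lands with bottom-row=0; cleared 0 line(s) (total 0); column heights now [0 0 0 4 0 0 0], max=4
Drop 2: Z rot1 at col 5 lands with bottom-row=0; cleared 0 line(s) (total 0); column heights now [0 0 0 4 0 2 3], max=4
Drop 3: J rot2 at col 0 lands with bottom-row=0; cleared 0 line(s) (total 0); column heights now [2 2 2 4 0 2 3], max=4
Drop 4: Z rot2 at col 3 lands with bottom-row=3; cleared 0 line(s) (total 0); column heights now [2 2 2 5 5 4 3], max=5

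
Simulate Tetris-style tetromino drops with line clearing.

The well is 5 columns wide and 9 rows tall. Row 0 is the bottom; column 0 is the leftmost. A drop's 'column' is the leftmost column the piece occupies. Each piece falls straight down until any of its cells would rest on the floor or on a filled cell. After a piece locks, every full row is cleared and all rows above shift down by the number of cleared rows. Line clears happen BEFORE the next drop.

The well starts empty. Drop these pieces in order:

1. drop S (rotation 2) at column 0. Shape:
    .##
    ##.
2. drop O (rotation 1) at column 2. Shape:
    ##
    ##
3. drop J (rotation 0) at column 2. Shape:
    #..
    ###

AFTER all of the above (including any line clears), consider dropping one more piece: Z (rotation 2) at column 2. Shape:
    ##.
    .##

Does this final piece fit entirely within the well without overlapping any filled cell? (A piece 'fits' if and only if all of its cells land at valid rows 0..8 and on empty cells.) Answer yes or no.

Answer: yes

Derivation:
Drop 1: S rot2 at col 0 lands with bottom-row=0; cleared 0 line(s) (total 0); column heights now [1 2 2 0 0], max=2
Drop 2: O rot1 at col 2 lands with bottom-row=2; cleared 0 line(s) (total 0); column heights now [1 2 4 4 0], max=4
Drop 3: J rot0 at col 2 lands with bottom-row=4; cleared 0 line(s) (total 0); column heights now [1 2 6 5 5], max=6
Test piece Z rot2 at col 2 (width 3): heights before test = [1 2 6 5 5]; fits = True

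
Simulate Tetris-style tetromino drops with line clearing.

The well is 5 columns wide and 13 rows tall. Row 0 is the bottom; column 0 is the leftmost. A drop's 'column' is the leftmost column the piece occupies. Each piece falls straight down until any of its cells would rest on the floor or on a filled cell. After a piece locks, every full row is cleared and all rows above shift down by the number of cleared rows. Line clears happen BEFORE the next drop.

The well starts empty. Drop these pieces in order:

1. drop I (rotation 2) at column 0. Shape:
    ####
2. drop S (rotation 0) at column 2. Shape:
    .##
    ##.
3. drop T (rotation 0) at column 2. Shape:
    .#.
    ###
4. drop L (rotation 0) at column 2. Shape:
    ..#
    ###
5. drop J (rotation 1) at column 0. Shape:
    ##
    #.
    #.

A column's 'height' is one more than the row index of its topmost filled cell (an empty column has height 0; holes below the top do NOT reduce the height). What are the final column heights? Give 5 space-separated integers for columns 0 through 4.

Drop 1: I rot2 at col 0 lands with bottom-row=0; cleared 0 line(s) (total 0); column heights now [1 1 1 1 0], max=1
Drop 2: S rot0 at col 2 lands with bottom-row=1; cleared 0 line(s) (total 0); column heights now [1 1 2 3 3], max=3
Drop 3: T rot0 at col 2 lands with bottom-row=3; cleared 0 line(s) (total 0); column heights now [1 1 4 5 4], max=5
Drop 4: L rot0 at col 2 lands with bottom-row=5; cleared 0 line(s) (total 0); column heights now [1 1 6 6 7], max=7
Drop 5: J rot1 at col 0 lands with bottom-row=1; cleared 1 line(s) (total 1); column heights now [3 1 5 5 6], max=6

Answer: 3 1 5 5 6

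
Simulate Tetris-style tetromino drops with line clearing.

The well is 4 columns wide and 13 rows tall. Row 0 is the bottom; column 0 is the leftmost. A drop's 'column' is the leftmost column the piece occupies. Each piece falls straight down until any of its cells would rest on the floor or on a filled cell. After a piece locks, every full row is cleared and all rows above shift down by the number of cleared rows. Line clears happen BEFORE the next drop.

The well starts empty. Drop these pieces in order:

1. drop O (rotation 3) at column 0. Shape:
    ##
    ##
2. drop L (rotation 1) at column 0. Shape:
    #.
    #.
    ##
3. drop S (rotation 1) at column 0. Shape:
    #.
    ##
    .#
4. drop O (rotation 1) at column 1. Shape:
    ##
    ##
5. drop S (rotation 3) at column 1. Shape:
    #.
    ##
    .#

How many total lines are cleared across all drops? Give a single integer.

Answer: 0

Derivation:
Drop 1: O rot3 at col 0 lands with bottom-row=0; cleared 0 line(s) (total 0); column heights now [2 2 0 0], max=2
Drop 2: L rot1 at col 0 lands with bottom-row=2; cleared 0 line(s) (total 0); column heights now [5 3 0 0], max=5
Drop 3: S rot1 at col 0 lands with bottom-row=4; cleared 0 line(s) (total 0); column heights now [7 6 0 0], max=7
Drop 4: O rot1 at col 1 lands with bottom-row=6; cleared 0 line(s) (total 0); column heights now [7 8 8 0], max=8
Drop 5: S rot3 at col 1 lands with bottom-row=8; cleared 0 line(s) (total 0); column heights now [7 11 10 0], max=11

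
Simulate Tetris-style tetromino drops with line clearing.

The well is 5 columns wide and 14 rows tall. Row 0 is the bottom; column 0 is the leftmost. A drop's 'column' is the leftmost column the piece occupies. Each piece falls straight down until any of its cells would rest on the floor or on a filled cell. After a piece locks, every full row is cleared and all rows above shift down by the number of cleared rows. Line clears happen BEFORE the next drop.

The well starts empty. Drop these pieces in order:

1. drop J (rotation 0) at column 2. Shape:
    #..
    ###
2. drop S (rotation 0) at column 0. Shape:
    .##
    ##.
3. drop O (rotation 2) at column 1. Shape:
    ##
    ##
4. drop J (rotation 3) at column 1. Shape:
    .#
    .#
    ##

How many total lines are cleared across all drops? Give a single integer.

Answer: 0

Derivation:
Drop 1: J rot0 at col 2 lands with bottom-row=0; cleared 0 line(s) (total 0); column heights now [0 0 2 1 1], max=2
Drop 2: S rot0 at col 0 lands with bottom-row=1; cleared 0 line(s) (total 0); column heights now [2 3 3 1 1], max=3
Drop 3: O rot2 at col 1 lands with bottom-row=3; cleared 0 line(s) (total 0); column heights now [2 5 5 1 1], max=5
Drop 4: J rot3 at col 1 lands with bottom-row=5; cleared 0 line(s) (total 0); column heights now [2 6 8 1 1], max=8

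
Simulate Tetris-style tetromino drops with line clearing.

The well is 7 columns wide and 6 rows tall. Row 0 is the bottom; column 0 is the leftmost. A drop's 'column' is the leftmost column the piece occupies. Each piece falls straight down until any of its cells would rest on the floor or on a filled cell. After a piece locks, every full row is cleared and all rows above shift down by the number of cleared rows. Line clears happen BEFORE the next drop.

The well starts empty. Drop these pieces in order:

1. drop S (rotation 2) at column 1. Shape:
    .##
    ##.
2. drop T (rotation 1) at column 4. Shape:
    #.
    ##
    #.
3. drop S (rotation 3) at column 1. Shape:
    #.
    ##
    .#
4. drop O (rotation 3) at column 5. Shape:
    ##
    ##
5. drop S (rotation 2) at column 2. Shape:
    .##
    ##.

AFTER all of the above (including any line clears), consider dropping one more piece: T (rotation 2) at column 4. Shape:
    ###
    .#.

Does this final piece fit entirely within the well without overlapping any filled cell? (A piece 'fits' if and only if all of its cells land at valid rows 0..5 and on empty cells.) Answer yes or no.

Answer: no

Derivation:
Drop 1: S rot2 at col 1 lands with bottom-row=0; cleared 0 line(s) (total 0); column heights now [0 1 2 2 0 0 0], max=2
Drop 2: T rot1 at col 4 lands with bottom-row=0; cleared 0 line(s) (total 0); column heights now [0 1 2 2 3 2 0], max=3
Drop 3: S rot3 at col 1 lands with bottom-row=2; cleared 0 line(s) (total 0); column heights now [0 5 4 2 3 2 0], max=5
Drop 4: O rot3 at col 5 lands with bottom-row=2; cleared 0 line(s) (total 0); column heights now [0 5 4 2 3 4 4], max=5
Drop 5: S rot2 at col 2 lands with bottom-row=4; cleared 0 line(s) (total 0); column heights now [0 5 5 6 6 4 4], max=6
Test piece T rot2 at col 4 (width 3): heights before test = [0 5 5 6 6 4 4]; fits = False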